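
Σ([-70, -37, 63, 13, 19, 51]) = 39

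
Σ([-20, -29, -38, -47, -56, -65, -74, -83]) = (-20) + (-29) + (-38) + (-47) + (-56) + (-65) + (-74) + (-83)
= -412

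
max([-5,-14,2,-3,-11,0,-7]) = 2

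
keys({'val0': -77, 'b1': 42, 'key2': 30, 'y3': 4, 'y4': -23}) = ['val0', 'b1', 'key2', 'y3', 'y4']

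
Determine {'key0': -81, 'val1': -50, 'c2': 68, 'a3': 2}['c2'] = 68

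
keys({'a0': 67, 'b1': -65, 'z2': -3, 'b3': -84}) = ['a0', 'b1', 'z2', 'b3']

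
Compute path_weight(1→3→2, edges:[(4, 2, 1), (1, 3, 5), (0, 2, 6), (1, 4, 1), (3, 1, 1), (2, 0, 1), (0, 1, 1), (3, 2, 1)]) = w(1→3)=5 + w(3→2)=1
= 6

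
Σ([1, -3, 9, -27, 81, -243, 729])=1 + -3 + 9 + -27 + 81 + -243 + 729
= 547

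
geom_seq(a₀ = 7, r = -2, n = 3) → [7, -14, 28]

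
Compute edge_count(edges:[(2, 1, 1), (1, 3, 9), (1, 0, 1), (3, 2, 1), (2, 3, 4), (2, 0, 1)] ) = 6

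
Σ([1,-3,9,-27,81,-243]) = 1 + -3 + 9 + -27 + 81 + -243
= -182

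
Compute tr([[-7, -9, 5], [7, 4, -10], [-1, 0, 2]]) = -1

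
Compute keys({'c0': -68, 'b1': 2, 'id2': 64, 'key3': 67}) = ['c0', 'b1', 'id2', 'key3']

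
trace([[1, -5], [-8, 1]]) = 2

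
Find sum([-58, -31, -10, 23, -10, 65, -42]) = -63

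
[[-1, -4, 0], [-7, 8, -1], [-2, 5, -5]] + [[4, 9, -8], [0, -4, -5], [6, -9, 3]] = [[3, 5, -8], [-7, 4, -6], [4, -4, -2]]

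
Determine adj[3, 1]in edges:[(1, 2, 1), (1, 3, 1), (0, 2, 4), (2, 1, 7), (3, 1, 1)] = 1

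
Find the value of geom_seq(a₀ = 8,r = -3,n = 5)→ a_0 = 8*(-3)^0 = 8
a_1 = 8*(-3)^1 = -24
a_2 = 8*(-3)^2 = 72
...
= [8, -24, 72, -216, 648]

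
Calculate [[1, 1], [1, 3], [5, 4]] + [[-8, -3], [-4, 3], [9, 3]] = [[-7, -2], [-3, 6], [14, 7]]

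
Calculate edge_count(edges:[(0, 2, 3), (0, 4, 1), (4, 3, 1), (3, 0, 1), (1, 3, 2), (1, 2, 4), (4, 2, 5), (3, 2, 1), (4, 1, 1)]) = 9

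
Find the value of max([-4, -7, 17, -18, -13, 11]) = 17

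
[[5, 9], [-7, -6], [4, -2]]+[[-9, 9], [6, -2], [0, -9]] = [[-4, 18], [-1, -8], [4, -11]]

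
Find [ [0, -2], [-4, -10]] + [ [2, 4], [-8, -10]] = [[2, 2], [-12, -20]]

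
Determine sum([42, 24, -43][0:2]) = slice → [42, 24]
42 + 24
= 66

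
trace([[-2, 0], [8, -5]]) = diagonal: (-2) + (-5)
= -7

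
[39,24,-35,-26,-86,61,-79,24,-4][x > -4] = [39, 24, 61, 24]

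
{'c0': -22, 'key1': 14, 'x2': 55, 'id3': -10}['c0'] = -22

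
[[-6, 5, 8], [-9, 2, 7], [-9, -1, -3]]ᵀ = [[-6, -9, -9], [5, 2, -1], [8, 7, -3]]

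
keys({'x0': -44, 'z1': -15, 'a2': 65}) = ['x0', 'z1', 'a2']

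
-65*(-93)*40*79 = 19102200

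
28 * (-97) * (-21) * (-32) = -1825152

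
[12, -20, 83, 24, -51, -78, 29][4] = -51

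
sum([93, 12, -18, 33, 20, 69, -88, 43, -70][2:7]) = slice → [-18, 33, 20, 69, -88]
(-18) + 33 + 20 + 69 + (-88)
= 16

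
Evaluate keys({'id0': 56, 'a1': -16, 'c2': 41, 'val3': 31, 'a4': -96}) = ['id0', 'a1', 'c2', 'val3', 'a4']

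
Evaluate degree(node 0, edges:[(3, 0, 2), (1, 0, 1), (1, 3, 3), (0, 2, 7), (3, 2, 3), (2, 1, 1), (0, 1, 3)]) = 4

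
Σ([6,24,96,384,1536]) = 6 + 24 + 96 + 384 + 1536
= 2046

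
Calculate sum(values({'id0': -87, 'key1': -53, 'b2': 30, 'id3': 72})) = -38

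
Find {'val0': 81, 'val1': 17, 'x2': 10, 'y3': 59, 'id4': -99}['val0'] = 81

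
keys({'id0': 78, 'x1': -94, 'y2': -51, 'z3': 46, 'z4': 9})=['id0', 'x1', 'y2', 'z3', 'z4']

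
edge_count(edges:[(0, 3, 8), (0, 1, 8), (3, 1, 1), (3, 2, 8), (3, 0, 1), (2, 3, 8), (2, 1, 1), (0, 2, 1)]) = 8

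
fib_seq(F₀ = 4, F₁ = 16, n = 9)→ [4, 16, 20, 36, 56, 92, 148, 240, 388]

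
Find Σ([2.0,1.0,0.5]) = 3.5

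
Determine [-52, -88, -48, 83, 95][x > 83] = [95]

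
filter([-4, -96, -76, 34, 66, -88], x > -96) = [-4, -76, 34, 66, -88]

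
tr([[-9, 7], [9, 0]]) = diagonal: (-9) + 0
= -9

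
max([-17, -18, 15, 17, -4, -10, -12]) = 17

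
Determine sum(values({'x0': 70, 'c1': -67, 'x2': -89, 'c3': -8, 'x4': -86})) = -180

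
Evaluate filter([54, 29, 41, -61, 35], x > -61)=keep x where x > -61: 54✓, 29✓, 41✓, -61✗, 35✓
= [54, 29, 41, 35]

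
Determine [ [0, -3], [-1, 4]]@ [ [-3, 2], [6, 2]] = C[0][0] = (0)*(-3) + (-3)*(6) = -18
C[0][1] = (0)*(2) + (-3)*(2) = -6
C[1][0] = (-1)*(-3) + (4)*(6) = 27
C[1][1] = (-1)*(2) + (4)*(2) = 6
= [[-18, -6], [27, 6]]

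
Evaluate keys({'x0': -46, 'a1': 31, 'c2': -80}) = ['x0', 'a1', 'c2']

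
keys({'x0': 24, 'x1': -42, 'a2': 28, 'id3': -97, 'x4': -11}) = ['x0', 'x1', 'a2', 'id3', 'x4']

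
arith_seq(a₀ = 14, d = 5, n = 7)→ [14, 19, 24, 29, 34, 39, 44]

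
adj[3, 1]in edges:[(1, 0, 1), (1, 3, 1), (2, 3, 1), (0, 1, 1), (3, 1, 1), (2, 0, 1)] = 1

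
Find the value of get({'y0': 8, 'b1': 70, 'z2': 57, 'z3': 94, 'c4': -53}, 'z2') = 57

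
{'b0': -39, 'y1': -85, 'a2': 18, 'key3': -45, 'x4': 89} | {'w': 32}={'b0': -39, 'y1': -85, 'a2': 18, 'key3': -45, 'x4': 89, 'w': 32}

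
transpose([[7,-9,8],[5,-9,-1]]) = [[7, 5], [-9, -9], [8, -1]]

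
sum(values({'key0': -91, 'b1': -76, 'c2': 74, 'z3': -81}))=-174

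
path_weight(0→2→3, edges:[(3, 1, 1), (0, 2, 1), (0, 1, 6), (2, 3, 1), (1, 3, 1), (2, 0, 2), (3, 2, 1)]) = 2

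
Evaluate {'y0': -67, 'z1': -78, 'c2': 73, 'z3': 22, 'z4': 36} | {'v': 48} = {'y0': -67, 'z1': -78, 'c2': 73, 'z3': 22, 'z4': 36, 'v': 48}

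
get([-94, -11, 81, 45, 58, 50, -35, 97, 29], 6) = -35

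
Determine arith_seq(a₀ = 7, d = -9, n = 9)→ [7, -2, -11, -20, -29, -38, -47, -56, -65]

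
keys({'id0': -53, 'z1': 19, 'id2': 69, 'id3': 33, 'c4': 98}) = ['id0', 'z1', 'id2', 'id3', 'c4']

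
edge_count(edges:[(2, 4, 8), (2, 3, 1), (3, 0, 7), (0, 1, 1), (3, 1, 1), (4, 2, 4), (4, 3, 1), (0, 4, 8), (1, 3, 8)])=9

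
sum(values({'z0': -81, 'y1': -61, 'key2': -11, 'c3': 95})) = -58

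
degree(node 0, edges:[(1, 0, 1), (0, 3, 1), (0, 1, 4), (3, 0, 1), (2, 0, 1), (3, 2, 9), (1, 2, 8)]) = 5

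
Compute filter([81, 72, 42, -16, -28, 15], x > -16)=[81, 72, 42, 15]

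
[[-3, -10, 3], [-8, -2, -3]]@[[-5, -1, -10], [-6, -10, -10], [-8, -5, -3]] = [[51, 88, 121], [76, 43, 109]]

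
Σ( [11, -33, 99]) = 11 + -33 + 99
= 77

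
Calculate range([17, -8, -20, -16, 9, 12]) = 37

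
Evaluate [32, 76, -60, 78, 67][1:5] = [76, -60, 78, 67]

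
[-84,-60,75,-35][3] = -35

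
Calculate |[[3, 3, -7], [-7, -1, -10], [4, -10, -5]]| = -1028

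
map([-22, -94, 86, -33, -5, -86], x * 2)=-22*2=-44, -94*2=-188, 86*2=172, -33*2=-66, -5*2=-10, -86*2=-172
= [-44, -188, 172, -66, -10, -172]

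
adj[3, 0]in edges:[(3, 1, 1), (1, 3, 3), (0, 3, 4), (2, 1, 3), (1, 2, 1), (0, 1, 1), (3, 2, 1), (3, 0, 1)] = 1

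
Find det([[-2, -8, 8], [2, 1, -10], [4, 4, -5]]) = 202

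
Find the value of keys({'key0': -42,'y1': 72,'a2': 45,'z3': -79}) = ['key0', 'y1', 'a2', 'z3']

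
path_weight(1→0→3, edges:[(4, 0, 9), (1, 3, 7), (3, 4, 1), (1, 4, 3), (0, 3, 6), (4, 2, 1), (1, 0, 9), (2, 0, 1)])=w(1→0)=9 + w(0→3)=6
= 15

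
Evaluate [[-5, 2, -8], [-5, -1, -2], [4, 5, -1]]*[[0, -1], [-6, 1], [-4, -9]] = [[20, 79], [14, 22], [-26, 10]]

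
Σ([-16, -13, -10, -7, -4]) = (-16) + (-13) + (-10) + (-7) + (-4)
= -50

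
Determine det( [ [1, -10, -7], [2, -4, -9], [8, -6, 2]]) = (1)*(1)*det([[-4, -9], [-6, 2]]) + (-1)*(-10)*det([[2, -9], [8, 2]]) + (1)*(-7)*det([[2, -4], [8, -6]])
= -62 + 760 + -140
= 558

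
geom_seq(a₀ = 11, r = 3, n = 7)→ a_0 = 11*3^0 = 11
a_1 = 11*3^1 = 33
a_2 = 11*3^2 = 99
...
= [11, 33, 99, 297, 891, 2673, 8019]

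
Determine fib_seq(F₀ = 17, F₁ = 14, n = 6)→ [17, 14, 31, 45, 76, 121]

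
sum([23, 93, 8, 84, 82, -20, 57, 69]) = 23 + 93 + 8 + 84 + 82 + (-20) + 57 + 69
= 396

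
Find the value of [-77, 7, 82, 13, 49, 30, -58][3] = 13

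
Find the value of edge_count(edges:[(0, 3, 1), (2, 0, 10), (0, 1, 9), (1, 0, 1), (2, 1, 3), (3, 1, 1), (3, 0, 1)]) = 7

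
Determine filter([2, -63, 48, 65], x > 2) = [48, 65]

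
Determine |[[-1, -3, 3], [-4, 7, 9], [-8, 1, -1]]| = (1)*(-1)*det([[7, 9], [1, -1]]) + (-1)*(-3)*det([[-4, 9], [-8, -1]]) + (1)*(3)*det([[-4, 7], [-8, 1]])
= 16 + 228 + 156
= 400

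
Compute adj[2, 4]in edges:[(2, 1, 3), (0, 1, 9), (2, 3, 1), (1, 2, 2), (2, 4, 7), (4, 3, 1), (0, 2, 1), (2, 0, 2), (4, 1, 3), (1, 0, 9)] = 7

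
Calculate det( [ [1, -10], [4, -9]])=(1)*(-9) - (-10)*(4)
= 31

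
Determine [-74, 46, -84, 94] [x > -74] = keep x where x > -74: -74✗, 46✓, -84✗, 94✓
= [46, 94]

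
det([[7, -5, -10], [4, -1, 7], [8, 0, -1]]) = (1)*(7)*det([[-1, 7], [0, -1]]) + (-1)*(-5)*det([[4, 7], [8, -1]]) + (1)*(-10)*det([[4, -1], [8, 0]])
= 7 + -300 + -80
= -373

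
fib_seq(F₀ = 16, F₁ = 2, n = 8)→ [16, 2, 18, 20, 38, 58, 96, 154]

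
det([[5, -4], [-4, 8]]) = (5)*(8) - (-4)*(-4)
= 24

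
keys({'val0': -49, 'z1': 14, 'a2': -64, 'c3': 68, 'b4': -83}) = ['val0', 'z1', 'a2', 'c3', 'b4']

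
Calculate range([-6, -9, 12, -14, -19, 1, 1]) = 31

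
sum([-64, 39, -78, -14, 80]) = -37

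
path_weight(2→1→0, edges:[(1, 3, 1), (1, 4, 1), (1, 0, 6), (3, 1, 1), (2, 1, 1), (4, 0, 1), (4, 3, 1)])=7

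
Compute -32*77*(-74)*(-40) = -7293440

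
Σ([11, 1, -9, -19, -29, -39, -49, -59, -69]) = 11 + 1 + (-9) + (-19) + (-29) + (-39) + (-49) + (-59) + (-69)
= -261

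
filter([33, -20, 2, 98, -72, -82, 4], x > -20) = [33, 2, 98, 4]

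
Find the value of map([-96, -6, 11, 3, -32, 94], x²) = (-96)²=9216, (-6)²=36, (11)²=121, (3)²=9, (-32)²=1024, (94)²=8836
= [9216, 36, 121, 9, 1024, 8836]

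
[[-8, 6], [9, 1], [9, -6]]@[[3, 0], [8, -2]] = C[0][0] = (-8)*(3) + (6)*(8) = 24
C[0][1] = (-8)*(0) + (6)*(-2) = -12
C[1][0] = (9)*(3) + (1)*(8) = 35
C[1][1] = (9)*(0) + (1)*(-2) = -2
C[2][0] = (9)*(3) + (-6)*(8) = -21
C[2][1] = (9)*(0) + (-6)*(-2) = 12
= [[24, -12], [35, -2], [-21, 12]]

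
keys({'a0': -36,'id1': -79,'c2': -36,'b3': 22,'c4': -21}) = ['a0', 'id1', 'c2', 'b3', 'c4']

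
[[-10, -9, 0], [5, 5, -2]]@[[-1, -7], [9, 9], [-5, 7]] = C[0][0] = (-10)*(-1) + (-9)*(9) + (0)*(-5) = -71
C[0][1] = (-10)*(-7) + (-9)*(9) + (0)*(7) = -11
C[1][0] = (5)*(-1) + (5)*(9) + (-2)*(-5) = 50
C[1][1] = (5)*(-7) + (5)*(9) + (-2)*(7) = -4
= [[-71, -11], [50, -4]]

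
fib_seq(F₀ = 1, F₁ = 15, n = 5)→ [1, 15, 16, 31, 47]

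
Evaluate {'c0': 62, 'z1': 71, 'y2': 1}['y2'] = 1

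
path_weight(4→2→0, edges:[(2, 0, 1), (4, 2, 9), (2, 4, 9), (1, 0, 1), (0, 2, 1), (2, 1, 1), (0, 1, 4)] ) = 10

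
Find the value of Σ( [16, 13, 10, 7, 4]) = 50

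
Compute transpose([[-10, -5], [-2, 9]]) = [[-10, -2], [-5, 9]]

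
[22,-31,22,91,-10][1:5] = [-31, 22, 91, -10]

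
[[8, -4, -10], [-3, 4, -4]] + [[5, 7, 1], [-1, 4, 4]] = [[13, 3, -9], [-4, 8, 0]]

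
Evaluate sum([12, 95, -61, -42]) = 4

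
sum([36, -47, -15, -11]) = 36 + (-47) + (-15) + (-11)
= -37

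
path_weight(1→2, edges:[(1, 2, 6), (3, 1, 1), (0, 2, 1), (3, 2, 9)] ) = 6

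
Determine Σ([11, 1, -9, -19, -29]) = -45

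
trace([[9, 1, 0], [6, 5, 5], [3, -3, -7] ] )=7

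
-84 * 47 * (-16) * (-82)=-5179776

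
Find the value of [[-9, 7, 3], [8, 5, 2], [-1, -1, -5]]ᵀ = [[-9, 8, -1], [7, 5, -1], [3, 2, -5]]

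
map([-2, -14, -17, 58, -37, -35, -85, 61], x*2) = [-4, -28, -34, 116, -74, -70, -170, 122]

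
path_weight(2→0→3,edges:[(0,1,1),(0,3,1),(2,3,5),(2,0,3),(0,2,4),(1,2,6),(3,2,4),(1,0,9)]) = w(2→0)=3 + w(0→3)=1
= 4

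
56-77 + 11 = -10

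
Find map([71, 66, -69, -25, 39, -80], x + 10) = 71+10=81, 66+10=76, -69+10=-59, -25+10=-15, 39+10=49, -80+10=-70
= [81, 76, -59, -15, 49, -70]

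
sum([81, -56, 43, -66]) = 2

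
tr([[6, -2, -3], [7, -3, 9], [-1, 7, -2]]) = 1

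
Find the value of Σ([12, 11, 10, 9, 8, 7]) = 57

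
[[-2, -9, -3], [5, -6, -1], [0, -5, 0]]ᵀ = [[-2, 5, 0], [-9, -6, -5], [-3, -1, 0]]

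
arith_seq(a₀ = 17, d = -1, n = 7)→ [17, 16, 15, 14, 13, 12, 11]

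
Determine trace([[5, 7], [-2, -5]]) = 0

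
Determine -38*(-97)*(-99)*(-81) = 29558034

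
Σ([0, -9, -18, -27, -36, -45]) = -135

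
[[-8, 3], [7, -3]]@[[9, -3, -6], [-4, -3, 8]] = C[0][0] = (-8)*(9) + (3)*(-4) = -84
C[0][1] = (-8)*(-3) + (3)*(-3) = 15
C[0][2] = (-8)*(-6) + (3)*(8) = 72
C[1][0] = (7)*(9) + (-3)*(-4) = 75
C[1][1] = (7)*(-3) + (-3)*(-3) = -12
C[1][2] = (7)*(-6) + (-3)*(8) = -66
= [[-84, 15, 72], [75, -12, -66]]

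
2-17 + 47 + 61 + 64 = 157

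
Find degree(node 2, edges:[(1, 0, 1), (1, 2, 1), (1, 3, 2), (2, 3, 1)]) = incident: (1,2), (2,3)
= 2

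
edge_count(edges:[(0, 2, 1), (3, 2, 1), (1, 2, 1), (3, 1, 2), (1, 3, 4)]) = 5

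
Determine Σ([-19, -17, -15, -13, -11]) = -75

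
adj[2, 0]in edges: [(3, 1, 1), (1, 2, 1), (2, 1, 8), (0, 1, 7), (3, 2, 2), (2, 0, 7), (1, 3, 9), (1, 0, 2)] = 7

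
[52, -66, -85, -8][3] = -8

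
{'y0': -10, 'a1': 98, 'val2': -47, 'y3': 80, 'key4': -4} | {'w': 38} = {'y0': -10, 'a1': 98, 'val2': -47, 'y3': 80, 'key4': -4, 'w': 38}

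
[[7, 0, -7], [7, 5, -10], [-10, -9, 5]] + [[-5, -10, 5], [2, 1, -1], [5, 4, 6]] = [[2, -10, -2], [9, 6, -11], [-5, -5, 11]]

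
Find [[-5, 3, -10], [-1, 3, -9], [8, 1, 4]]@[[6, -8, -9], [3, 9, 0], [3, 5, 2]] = C[0][0] = (-5)*(6) + (3)*(3) + (-10)*(3) = -51
C[0][1] = (-5)*(-8) + (3)*(9) + (-10)*(5) = 17
C[0][2] = (-5)*(-9) + (3)*(0) + (-10)*(2) = 25
C[1][0] = (-1)*(6) + (3)*(3) + (-9)*(3) = -24
C[1][1] = (-1)*(-8) + (3)*(9) + (-9)*(5) = -10
C[1][2] = (-1)*(-9) + (3)*(0) + (-9)*(2) = -9
... (3 more cells)
= [[-51, 17, 25], [-24, -10, -9], [63, -35, -64]]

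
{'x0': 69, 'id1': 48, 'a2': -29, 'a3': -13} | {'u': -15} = {'x0': 69, 'id1': 48, 'a2': -29, 'a3': -13, 'u': -15}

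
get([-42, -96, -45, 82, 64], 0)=-42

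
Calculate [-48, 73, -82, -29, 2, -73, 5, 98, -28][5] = -73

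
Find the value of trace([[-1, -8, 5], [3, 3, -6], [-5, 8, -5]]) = -3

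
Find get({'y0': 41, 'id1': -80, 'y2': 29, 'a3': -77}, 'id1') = -80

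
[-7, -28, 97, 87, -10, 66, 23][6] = 23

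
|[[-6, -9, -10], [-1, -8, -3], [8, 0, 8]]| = -112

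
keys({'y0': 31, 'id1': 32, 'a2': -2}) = ['y0', 'id1', 'a2']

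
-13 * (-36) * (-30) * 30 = -421200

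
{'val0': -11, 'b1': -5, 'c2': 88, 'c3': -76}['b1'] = -5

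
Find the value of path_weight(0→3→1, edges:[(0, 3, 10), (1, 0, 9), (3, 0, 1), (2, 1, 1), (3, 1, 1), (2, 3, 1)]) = 11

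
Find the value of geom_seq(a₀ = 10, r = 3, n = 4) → [10, 30, 90, 270]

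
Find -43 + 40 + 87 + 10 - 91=3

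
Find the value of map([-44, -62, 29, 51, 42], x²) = [1936, 3844, 841, 2601, 1764]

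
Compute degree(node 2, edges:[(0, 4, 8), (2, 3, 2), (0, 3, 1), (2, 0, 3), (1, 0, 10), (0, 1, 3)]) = incident: (2,3), (2,0)
= 2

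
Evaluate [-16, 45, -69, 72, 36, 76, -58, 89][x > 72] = [76, 89]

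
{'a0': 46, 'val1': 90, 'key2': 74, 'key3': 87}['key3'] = 87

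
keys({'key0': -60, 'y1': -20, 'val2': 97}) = ['key0', 'y1', 'val2']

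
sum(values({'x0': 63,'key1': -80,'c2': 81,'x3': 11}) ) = 63 + (-80) + 81 + 11
= 75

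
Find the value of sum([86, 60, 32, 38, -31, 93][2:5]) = 39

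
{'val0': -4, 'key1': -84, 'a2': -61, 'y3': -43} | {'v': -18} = {'val0': -4, 'key1': -84, 'a2': -61, 'y3': -43, 'v': -18}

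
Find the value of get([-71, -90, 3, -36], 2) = 3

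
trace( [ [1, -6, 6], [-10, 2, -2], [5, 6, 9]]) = diagonal: 1 + 2 + 9
= 12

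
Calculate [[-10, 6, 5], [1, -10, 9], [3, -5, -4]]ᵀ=[[-10, 1, 3], [6, -10, -5], [5, 9, -4]]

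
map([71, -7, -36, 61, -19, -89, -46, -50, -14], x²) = (71)²=5041, (-7)²=49, (-36)²=1296, (61)²=3721, (-19)²=361, (-89)²=7921, (-46)²=2116, (-50)²=2500, (-14)²=196
= [5041, 49, 1296, 3721, 361, 7921, 2116, 2500, 196]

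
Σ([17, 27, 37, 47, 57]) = 17 + 27 + 37 + 47 + 57
= 185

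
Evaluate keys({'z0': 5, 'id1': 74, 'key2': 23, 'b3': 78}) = ['z0', 'id1', 'key2', 'b3']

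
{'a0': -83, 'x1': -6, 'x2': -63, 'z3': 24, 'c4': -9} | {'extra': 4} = {'a0': -83, 'x1': -6, 'x2': -63, 'z3': 24, 'c4': -9, 'extra': 4}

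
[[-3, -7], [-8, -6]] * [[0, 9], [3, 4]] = [[-21, -55], [-18, -96]]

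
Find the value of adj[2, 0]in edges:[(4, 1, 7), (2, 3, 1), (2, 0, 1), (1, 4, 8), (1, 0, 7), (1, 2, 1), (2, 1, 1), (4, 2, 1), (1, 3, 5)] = 1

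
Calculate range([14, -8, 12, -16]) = 30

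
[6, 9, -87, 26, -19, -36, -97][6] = -97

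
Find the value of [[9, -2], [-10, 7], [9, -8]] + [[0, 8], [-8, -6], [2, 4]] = [[9, 6], [-18, 1], [11, -4]]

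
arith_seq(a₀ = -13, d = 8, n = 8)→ a_0 = -13 + 0*8 = -13
a_1 = -13 + 1*8 = -5
a_2 = -13 + 2*8 = 3
...
= [-13, -5, 3, 11, 19, 27, 35, 43]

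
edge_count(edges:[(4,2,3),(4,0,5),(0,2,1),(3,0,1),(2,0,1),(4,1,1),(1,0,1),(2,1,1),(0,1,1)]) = 9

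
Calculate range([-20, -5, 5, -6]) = 25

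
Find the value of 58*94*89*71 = 34451188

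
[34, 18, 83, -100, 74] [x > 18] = keep x where x > 18: 34✓, 18✗, 83✓, -100✗, 74✓
= [34, 83, 74]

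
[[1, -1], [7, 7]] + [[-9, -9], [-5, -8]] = [[-8, -10], [2, -1]]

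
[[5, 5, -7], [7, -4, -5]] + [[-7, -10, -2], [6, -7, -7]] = [[-2, -5, -9], [13, -11, -12]]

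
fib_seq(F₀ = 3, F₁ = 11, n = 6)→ F_2 = F_1 + F_0 = 14
F_3 = F_2 + F_1 = 25
F_4 = F_3 + F_2 = 39
...
= [3, 11, 14, 25, 39, 64]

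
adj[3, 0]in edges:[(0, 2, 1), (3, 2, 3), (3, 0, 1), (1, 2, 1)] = 1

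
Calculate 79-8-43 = 28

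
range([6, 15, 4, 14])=11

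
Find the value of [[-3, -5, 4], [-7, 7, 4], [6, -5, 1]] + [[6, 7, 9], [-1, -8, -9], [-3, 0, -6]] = [[3, 2, 13], [-8, -1, -5], [3, -5, -5]]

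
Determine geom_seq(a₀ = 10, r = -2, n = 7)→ [10, -20, 40, -80, 160, -320, 640]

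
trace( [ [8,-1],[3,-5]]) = diagonal: 8 + (-5)
= 3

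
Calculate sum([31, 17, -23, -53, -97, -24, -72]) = 31 + 17 + (-23) + (-53) + (-97) + (-24) + (-72)
= -221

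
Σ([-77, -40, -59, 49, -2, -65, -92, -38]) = -324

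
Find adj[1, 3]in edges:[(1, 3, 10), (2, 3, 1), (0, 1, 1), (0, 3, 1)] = 10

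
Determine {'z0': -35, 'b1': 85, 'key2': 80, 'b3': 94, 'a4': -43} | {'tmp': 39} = {'z0': -35, 'b1': 85, 'key2': 80, 'b3': 94, 'a4': -43, 'tmp': 39}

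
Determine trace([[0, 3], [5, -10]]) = -10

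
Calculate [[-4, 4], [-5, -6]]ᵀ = [[-4, -5], [4, -6]]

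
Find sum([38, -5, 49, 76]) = 158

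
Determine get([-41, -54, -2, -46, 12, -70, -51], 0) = -41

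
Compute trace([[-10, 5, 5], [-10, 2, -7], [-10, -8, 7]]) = -1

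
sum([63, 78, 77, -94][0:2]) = slice → [63, 78]
63 + 78
= 141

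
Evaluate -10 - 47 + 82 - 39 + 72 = 58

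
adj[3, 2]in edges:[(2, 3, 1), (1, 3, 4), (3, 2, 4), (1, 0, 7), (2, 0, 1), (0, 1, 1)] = 4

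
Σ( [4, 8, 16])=28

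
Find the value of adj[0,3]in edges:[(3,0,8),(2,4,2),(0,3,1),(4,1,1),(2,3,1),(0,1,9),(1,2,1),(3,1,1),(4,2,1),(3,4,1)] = 1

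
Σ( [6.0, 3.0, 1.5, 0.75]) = 11.25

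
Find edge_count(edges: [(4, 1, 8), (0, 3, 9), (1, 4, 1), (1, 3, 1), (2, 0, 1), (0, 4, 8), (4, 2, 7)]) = 7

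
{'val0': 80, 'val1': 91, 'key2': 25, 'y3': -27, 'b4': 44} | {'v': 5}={'val0': 80, 'val1': 91, 'key2': 25, 'y3': -27, 'b4': 44, 'v': 5}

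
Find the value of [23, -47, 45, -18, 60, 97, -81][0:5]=[23, -47, 45, -18, 60]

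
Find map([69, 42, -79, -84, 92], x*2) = 69*2=138, 42*2=84, -79*2=-158, -84*2=-168, 92*2=184
= [138, 84, -158, -168, 184]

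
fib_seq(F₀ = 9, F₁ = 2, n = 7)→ [9, 2, 11, 13, 24, 37, 61]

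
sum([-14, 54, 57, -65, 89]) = 121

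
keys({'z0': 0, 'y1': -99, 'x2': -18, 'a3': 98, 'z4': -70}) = ['z0', 'y1', 'x2', 'a3', 'z4']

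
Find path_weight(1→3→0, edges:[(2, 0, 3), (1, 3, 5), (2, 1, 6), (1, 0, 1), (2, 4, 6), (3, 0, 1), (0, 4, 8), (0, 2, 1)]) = 6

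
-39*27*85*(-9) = 805545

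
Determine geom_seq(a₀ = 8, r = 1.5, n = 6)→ [8.0, 12.0, 18.0, 27.0, 40.5, 60.75]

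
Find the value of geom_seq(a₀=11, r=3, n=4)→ a_0 = 11*3^0 = 11
a_1 = 11*3^1 = 33
a_2 = 11*3^2 = 99
...
= [11, 33, 99, 297]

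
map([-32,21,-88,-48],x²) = (-32)²=1024, (21)²=441, (-88)²=7744, (-48)²=2304
= [1024, 441, 7744, 2304]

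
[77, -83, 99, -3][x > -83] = [77, 99, -3]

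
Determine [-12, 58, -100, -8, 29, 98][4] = 29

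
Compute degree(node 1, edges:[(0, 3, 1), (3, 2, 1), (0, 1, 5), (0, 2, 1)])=1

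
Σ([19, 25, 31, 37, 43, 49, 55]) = 259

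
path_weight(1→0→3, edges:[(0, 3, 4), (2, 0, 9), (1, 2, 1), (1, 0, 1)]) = 5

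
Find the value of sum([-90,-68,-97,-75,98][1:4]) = slice → [-68, -97, -75]
(-68) + (-97) + (-75)
= -240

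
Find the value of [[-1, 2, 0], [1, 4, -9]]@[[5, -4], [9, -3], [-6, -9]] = C[0][0] = (-1)*(5) + (2)*(9) + (0)*(-6) = 13
C[0][1] = (-1)*(-4) + (2)*(-3) + (0)*(-9) = -2
C[1][0] = (1)*(5) + (4)*(9) + (-9)*(-6) = 95
C[1][1] = (1)*(-4) + (4)*(-3) + (-9)*(-9) = 65
= [[13, -2], [95, 65]]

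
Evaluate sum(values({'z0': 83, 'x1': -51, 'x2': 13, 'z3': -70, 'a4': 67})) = 42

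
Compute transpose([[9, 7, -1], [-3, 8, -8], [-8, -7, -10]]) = [[9, -3, -8], [7, 8, -7], [-1, -8, -10]]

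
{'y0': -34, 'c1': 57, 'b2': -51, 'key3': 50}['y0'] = -34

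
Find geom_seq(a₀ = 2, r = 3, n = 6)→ a_0 = 2*3^0 = 2
a_1 = 2*3^1 = 6
a_2 = 2*3^2 = 18
...
= [2, 6, 18, 54, 162, 486]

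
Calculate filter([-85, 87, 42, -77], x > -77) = [87, 42]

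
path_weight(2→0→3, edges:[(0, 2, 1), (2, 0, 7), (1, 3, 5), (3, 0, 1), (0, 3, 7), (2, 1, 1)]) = w(2→0)=7 + w(0→3)=7
= 14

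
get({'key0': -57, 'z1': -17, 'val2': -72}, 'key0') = -57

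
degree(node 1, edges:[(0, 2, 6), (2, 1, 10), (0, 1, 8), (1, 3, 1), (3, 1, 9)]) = incident: (2,1), (0,1), (1,3), (3,1)
= 4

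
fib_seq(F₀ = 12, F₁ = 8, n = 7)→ [12, 8, 20, 28, 48, 76, 124]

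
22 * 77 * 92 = 155848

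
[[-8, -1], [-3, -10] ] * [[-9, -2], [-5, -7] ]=C[0][0] = (-8)*(-9) + (-1)*(-5) = 77
C[0][1] = (-8)*(-2) + (-1)*(-7) = 23
C[1][0] = (-3)*(-9) + (-10)*(-5) = 77
C[1][1] = (-3)*(-2) + (-10)*(-7) = 76
= [[77, 23], [77, 76]]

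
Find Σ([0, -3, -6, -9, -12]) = -30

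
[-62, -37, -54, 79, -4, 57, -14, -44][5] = 57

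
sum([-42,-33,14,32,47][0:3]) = slice → [-42, -33, 14]
(-42) + (-33) + 14
= -61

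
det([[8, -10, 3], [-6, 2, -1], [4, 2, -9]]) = 392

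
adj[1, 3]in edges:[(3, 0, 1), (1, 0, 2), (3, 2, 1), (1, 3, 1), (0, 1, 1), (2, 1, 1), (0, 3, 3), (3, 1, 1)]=1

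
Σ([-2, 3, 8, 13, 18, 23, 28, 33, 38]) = (-2) + 3 + 8 + 13 + 18 + 23 + 28 + 33 + 38
= 162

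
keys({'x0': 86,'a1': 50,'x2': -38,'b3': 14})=['x0', 'a1', 'x2', 'b3']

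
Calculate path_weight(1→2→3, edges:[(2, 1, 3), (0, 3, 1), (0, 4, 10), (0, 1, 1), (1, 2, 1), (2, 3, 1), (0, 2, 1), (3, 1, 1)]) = 2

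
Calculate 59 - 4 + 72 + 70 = 197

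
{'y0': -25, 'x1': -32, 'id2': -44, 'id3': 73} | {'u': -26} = {'y0': -25, 'x1': -32, 'id2': -44, 'id3': 73, 'u': -26}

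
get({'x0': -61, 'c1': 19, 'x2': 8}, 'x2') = 8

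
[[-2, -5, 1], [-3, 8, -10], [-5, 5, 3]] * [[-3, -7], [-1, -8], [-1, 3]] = [[10, 57], [11, -73], [7, 4]]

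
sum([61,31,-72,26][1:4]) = -15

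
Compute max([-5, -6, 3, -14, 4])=4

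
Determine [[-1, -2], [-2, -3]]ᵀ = [[-1, -2], [-2, -3]]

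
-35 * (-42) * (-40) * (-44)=2587200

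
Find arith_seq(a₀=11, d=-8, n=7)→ a_0 = 11 + 0*-8 = 11
a_1 = 11 + 1*-8 = 3
a_2 = 11 + 2*-8 = -5
...
= [11, 3, -5, -13, -21, -29, -37]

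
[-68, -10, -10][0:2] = [-68, -10]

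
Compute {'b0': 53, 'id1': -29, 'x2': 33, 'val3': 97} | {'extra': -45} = {'b0': 53, 'id1': -29, 'x2': 33, 'val3': 97, 'extra': -45}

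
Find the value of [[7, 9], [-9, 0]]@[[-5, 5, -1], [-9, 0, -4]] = [[-116, 35, -43], [45, -45, 9]]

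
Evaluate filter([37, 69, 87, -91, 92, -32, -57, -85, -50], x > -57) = keep x where x > -57: 37✓, 69✓, 87✓, -91✗, 92✓, -32✓, -57✗, -85✗, -50✓
= [37, 69, 87, 92, -32, -50]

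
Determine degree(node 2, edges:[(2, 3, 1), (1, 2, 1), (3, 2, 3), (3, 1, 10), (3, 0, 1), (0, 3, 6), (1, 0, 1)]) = 3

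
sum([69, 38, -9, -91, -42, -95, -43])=69 + 38 + (-9) + (-91) + (-42) + (-95) + (-43)
= -173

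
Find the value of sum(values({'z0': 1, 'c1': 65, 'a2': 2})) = 1 + 65 + 2
= 68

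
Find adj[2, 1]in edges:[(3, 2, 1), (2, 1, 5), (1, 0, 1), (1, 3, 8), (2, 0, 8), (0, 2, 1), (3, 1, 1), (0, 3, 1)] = 5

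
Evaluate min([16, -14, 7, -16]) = -16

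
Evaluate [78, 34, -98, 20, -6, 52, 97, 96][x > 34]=[78, 52, 97, 96]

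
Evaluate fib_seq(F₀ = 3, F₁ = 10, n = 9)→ F_2 = F_1 + F_0 = 13
F_3 = F_2 + F_1 = 23
F_4 = F_3 + F_2 = 36
...
= [3, 10, 13, 23, 36, 59, 95, 154, 249]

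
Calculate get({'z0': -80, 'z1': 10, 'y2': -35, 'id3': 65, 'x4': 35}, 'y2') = -35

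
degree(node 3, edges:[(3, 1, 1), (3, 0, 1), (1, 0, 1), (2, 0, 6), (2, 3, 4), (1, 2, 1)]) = incident: (3,1), (3,0), (2,3)
= 3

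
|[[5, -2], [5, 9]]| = 55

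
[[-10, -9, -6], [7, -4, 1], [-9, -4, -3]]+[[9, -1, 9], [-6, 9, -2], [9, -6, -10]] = [[-1, -10, 3], [1, 5, -1], [0, -10, -13]]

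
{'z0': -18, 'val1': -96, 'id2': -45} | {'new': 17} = {'z0': -18, 'val1': -96, 'id2': -45, 'new': 17}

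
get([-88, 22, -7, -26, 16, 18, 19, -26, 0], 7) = -26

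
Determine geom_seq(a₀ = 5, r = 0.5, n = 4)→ a_0 = 5*0.5^0 = 5.0
a_1 = 5*0.5^1 = 2.5
a_2 = 5*0.5^2 = 1.25
...
= [5.0, 2.5, 1.25, 0.625]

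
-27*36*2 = -1944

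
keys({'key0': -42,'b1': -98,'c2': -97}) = ['key0', 'b1', 'c2']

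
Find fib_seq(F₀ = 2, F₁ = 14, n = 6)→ F_2 = F_1 + F_0 = 16
F_3 = F_2 + F_1 = 30
F_4 = F_3 + F_2 = 46
...
= [2, 14, 16, 30, 46, 76]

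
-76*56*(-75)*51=16279200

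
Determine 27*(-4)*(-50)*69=372600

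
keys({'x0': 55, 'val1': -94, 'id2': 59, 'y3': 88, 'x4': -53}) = ['x0', 'val1', 'id2', 'y3', 'x4']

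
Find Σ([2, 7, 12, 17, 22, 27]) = 87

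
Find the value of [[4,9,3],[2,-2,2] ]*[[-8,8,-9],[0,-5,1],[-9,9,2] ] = C[0][0] = (4)*(-8) + (9)*(0) + (3)*(-9) = -59
C[0][1] = (4)*(8) + (9)*(-5) + (3)*(9) = 14
C[0][2] = (4)*(-9) + (9)*(1) + (3)*(2) = -21
C[1][0] = (2)*(-8) + (-2)*(0) + (2)*(-9) = -34
C[1][1] = (2)*(8) + (-2)*(-5) + (2)*(9) = 44
C[1][2] = (2)*(-9) + (-2)*(1) + (2)*(2) = -16
= [[-59, 14, -21], [-34, 44, -16]]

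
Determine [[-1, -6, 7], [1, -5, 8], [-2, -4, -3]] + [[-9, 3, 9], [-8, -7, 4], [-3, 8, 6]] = [[-10, -3, 16], [-7, -12, 12], [-5, 4, 3]]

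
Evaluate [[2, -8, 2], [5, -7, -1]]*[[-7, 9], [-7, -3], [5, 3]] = [[52, 48], [9, 63]]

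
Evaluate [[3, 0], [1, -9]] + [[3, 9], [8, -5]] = [[6, 9], [9, -14]]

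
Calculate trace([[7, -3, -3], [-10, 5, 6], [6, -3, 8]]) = 20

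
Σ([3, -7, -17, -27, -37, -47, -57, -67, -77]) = 3 + (-7) + (-17) + (-27) + (-37) + (-47) + (-57) + (-67) + (-77)
= -333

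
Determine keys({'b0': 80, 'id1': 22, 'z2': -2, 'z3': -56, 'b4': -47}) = ['b0', 'id1', 'z2', 'z3', 'b4']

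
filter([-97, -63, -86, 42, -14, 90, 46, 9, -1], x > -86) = [-63, 42, -14, 90, 46, 9, -1]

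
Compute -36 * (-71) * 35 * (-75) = -6709500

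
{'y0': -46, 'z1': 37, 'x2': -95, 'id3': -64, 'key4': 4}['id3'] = -64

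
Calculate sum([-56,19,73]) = 36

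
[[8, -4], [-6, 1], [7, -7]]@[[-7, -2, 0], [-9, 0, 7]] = [[-20, -16, -28], [33, 12, 7], [14, -14, -49]]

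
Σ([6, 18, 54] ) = 6 + 18 + 54
= 78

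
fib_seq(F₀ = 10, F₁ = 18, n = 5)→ [10, 18, 28, 46, 74]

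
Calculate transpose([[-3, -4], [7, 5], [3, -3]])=[[-3, 7, 3], [-4, 5, -3]]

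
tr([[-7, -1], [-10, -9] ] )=-16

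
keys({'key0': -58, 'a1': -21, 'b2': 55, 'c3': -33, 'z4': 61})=['key0', 'a1', 'b2', 'c3', 'z4']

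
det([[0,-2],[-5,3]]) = -10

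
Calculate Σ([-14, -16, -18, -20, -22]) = (-14) + (-16) + (-18) + (-20) + (-22)
= -90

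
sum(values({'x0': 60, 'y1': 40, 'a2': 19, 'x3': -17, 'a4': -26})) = 60 + 40 + 19 + (-17) + (-26)
= 76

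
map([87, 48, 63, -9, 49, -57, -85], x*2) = 87*2=174, 48*2=96, 63*2=126, -9*2=-18, 49*2=98, -57*2=-114, -85*2=-170
= [174, 96, 126, -18, 98, -114, -170]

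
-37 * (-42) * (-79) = -122766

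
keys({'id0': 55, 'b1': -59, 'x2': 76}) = ['id0', 'b1', 'x2']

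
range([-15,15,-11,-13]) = 30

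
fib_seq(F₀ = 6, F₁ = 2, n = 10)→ F_2 = F_1 + F_0 = 8
F_3 = F_2 + F_1 = 10
F_4 = F_3 + F_2 = 18
...
= [6, 2, 8, 10, 18, 28, 46, 74, 120, 194]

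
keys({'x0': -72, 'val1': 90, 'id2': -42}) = ['x0', 'val1', 'id2']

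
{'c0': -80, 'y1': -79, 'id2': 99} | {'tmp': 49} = {'c0': -80, 'y1': -79, 'id2': 99, 'tmp': 49}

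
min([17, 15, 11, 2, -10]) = -10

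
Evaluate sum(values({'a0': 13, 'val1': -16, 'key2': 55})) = 52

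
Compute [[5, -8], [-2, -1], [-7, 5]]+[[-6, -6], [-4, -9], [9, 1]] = [[-1, -14], [-6, -10], [2, 6]]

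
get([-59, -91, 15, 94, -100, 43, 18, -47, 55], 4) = -100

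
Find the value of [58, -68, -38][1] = -68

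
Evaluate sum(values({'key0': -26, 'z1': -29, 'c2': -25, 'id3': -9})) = -89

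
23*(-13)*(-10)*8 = 23920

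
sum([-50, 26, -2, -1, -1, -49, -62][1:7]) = -89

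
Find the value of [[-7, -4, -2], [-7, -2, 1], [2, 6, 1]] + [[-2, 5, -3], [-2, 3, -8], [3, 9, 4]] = [[-9, 1, -5], [-9, 1, -7], [5, 15, 5]]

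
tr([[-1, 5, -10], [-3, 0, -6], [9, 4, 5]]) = diagonal: (-1) + 0 + 5
= 4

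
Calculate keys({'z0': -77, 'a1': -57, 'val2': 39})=['z0', 'a1', 'val2']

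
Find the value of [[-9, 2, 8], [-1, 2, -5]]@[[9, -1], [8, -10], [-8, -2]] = [[-129, -27], [47, -9]]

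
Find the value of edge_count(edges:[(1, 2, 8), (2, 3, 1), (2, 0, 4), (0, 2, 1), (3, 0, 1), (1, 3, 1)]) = 6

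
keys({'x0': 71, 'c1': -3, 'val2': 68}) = ['x0', 'c1', 'val2']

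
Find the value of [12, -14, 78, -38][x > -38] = keep x where x > -38: 12✓, -14✓, 78✓, -38✗
= [12, -14, 78]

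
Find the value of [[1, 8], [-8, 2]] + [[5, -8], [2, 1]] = [[6, 0], [-6, 3]]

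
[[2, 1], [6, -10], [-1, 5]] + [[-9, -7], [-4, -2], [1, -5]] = [[-7, -6], [2, -12], [0, 0]]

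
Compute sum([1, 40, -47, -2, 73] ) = 1 + 40 + (-47) + (-2) + 73
= 65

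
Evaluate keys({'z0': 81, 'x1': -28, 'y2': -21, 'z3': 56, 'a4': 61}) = ['z0', 'x1', 'y2', 'z3', 'a4']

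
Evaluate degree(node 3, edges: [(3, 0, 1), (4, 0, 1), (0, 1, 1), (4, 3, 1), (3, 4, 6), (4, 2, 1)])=3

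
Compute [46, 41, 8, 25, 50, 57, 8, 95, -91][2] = 8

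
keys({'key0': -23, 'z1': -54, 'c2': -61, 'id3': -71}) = ['key0', 'z1', 'c2', 'id3']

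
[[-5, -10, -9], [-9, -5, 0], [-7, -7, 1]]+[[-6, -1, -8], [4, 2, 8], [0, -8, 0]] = [[-11, -11, -17], [-5, -3, 8], [-7, -15, 1]]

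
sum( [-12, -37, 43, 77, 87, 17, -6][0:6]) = 175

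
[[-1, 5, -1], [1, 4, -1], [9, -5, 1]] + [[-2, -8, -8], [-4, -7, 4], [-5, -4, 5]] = [[-3, -3, -9], [-3, -3, 3], [4, -9, 6]]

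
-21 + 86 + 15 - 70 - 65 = -55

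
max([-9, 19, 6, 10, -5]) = 19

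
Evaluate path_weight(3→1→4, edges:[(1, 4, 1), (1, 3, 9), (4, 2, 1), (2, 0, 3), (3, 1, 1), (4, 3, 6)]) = 2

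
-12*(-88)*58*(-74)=-4532352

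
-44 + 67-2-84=-63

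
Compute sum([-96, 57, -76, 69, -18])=-64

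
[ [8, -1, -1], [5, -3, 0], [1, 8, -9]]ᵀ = [[8, 5, 1], [-1, -3, 8], [-1, 0, -9]]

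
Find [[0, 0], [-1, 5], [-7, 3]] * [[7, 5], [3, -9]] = C[0][0] = (0)*(7) + (0)*(3) = 0
C[0][1] = (0)*(5) + (0)*(-9) = 0
C[1][0] = (-1)*(7) + (5)*(3) = 8
C[1][1] = (-1)*(5) + (5)*(-9) = -50
C[2][0] = (-7)*(7) + (3)*(3) = -40
C[2][1] = (-7)*(5) + (3)*(-9) = -62
= [[0, 0], [8, -50], [-40, -62]]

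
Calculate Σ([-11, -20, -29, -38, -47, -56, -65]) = (-11) + (-20) + (-29) + (-38) + (-47) + (-56) + (-65)
= -266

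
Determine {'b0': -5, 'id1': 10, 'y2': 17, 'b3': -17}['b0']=-5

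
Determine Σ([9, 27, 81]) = 9 + 27 + 81
= 117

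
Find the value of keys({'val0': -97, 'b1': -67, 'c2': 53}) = ['val0', 'b1', 'c2']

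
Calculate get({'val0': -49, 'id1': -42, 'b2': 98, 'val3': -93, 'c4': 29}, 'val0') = -49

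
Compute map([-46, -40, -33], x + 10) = -46+10=-36, -40+10=-30, -33+10=-23
= [-36, -30, -23]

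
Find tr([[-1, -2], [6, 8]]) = diagonal: (-1) + 8
= 7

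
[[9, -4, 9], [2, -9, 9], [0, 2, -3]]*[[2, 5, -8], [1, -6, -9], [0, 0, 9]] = C[0][0] = (9)*(2) + (-4)*(1) + (9)*(0) = 14
C[0][1] = (9)*(5) + (-4)*(-6) + (9)*(0) = 69
C[0][2] = (9)*(-8) + (-4)*(-9) + (9)*(9) = 45
C[1][0] = (2)*(2) + (-9)*(1) + (9)*(0) = -5
C[1][1] = (2)*(5) + (-9)*(-6) + (9)*(0) = 64
C[1][2] = (2)*(-8) + (-9)*(-9) + (9)*(9) = 146
... (3 more cells)
= [[14, 69, 45], [-5, 64, 146], [2, -12, -45]]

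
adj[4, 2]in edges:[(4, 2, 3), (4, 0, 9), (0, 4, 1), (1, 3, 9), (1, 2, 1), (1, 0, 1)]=3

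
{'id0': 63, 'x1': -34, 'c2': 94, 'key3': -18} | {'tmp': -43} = {'id0': 63, 'x1': -34, 'c2': 94, 'key3': -18, 'tmp': -43}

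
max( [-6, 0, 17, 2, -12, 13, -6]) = 17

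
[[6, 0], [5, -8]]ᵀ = [[6, 5], [0, -8]]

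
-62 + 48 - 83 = -97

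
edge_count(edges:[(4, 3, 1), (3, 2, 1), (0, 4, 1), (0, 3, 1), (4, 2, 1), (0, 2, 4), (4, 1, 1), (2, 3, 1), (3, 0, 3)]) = 9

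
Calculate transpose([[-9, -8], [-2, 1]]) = [[-9, -2], [-8, 1]]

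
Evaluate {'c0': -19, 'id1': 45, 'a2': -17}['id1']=45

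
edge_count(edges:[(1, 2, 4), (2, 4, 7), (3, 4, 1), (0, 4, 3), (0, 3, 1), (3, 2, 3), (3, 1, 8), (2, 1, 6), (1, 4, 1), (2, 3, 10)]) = 10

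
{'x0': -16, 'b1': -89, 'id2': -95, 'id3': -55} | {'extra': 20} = {'x0': -16, 'b1': -89, 'id2': -95, 'id3': -55, 'extra': 20}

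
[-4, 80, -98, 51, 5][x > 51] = [80]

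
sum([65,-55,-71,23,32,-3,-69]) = 65 + (-55) + (-71) + 23 + 32 + (-3) + (-69)
= -78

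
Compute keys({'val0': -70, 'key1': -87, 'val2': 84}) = ['val0', 'key1', 'val2']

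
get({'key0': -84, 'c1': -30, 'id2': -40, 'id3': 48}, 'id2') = -40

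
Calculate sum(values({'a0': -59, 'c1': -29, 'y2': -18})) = -106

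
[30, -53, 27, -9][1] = -53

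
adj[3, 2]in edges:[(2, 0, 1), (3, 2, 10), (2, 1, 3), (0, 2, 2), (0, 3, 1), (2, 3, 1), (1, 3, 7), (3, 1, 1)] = 10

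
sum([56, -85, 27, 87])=56 + (-85) + 27 + 87
= 85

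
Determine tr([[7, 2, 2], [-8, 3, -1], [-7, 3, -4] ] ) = 6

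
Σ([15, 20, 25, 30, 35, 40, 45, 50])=15 + 20 + 25 + 30 + 35 + 40 + 45 + 50
= 260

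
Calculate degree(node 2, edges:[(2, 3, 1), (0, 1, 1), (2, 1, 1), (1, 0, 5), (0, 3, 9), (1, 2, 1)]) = 3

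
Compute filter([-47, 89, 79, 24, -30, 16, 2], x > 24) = [89, 79]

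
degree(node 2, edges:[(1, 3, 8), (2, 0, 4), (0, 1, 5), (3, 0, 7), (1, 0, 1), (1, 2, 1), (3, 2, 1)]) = 3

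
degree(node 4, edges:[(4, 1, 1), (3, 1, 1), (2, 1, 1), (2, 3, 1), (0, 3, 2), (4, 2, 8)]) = 2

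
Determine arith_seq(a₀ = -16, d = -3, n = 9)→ [-16, -19, -22, -25, -28, -31, -34, -37, -40]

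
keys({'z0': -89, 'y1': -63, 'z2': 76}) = ['z0', 'y1', 'z2']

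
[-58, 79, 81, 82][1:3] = [79, 81]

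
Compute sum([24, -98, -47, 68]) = 24 + (-98) + (-47) + 68
= -53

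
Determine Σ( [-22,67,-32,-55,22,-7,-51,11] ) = (-22) + 67 + (-32) + (-55) + 22 + (-7) + (-51) + 11
= -67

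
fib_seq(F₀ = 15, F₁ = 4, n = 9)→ [15, 4, 19, 23, 42, 65, 107, 172, 279]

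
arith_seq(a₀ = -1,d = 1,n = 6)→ [-1, 0, 1, 2, 3, 4]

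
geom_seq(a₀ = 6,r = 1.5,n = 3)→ [6.0, 9.0, 13.5]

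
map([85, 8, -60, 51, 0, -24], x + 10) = [95, 18, -50, 61, 10, -14]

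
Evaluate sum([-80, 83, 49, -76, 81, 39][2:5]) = 54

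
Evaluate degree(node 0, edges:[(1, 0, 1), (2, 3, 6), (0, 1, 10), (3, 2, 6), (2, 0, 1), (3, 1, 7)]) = incident: (1,0), (0,1), (2,0)
= 3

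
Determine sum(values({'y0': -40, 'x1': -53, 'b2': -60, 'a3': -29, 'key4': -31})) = (-40) + (-53) + (-60) + (-29) + (-31)
= -213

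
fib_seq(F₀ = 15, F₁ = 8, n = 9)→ [15, 8, 23, 31, 54, 85, 139, 224, 363]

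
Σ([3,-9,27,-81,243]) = 183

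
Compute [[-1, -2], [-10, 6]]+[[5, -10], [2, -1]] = [[4, -12], [-8, 5]]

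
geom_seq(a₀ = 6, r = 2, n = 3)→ [6, 12, 24]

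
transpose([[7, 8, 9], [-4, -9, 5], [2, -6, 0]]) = [[7, -4, 2], [8, -9, -6], [9, 5, 0]]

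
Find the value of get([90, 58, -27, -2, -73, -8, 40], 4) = -73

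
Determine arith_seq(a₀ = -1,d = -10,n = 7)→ [-1, -11, -21, -31, -41, -51, -61]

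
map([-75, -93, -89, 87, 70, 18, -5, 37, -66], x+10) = -75+10=-65, -93+10=-83, -89+10=-79, 87+10=97, 70+10=80, 18+10=28, -5+10=5, 37+10=47, -66+10=-56
= [-65, -83, -79, 97, 80, 28, 5, 47, -56]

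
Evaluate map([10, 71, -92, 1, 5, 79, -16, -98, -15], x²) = [100, 5041, 8464, 1, 25, 6241, 256, 9604, 225]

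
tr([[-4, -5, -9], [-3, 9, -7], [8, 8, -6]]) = -1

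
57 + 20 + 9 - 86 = 0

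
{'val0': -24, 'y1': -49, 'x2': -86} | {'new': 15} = {'val0': -24, 'y1': -49, 'x2': -86, 'new': 15}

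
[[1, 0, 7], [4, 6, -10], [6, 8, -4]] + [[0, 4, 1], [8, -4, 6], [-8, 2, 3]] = [[1, 4, 8], [12, 2, -4], [-2, 10, -1]]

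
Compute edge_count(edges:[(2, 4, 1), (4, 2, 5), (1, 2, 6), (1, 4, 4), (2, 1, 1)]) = 5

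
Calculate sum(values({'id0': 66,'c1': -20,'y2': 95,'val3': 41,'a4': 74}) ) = 66 + (-20) + 95 + 41 + 74
= 256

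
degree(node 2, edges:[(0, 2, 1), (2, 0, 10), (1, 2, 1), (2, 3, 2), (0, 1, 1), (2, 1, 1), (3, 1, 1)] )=5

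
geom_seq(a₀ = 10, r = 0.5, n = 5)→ a_0 = 10*0.5^0 = 10.0
a_1 = 10*0.5^1 = 5.0
a_2 = 10*0.5^2 = 2.5
...
= [10.0, 5.0, 2.5, 1.25, 0.625]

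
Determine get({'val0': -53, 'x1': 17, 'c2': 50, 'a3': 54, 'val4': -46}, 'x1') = 17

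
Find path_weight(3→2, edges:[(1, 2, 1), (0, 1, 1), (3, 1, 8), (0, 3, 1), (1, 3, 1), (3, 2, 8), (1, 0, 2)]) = w(3→2)=8
= 8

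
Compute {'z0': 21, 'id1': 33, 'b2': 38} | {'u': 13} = {'z0': 21, 'id1': 33, 'b2': 38, 'u': 13}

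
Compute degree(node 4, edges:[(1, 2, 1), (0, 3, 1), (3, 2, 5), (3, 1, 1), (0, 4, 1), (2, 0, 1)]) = 1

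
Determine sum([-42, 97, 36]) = (-42) + 97 + 36
= 91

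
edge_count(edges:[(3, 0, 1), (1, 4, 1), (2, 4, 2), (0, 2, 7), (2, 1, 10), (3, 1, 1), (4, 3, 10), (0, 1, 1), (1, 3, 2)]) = 9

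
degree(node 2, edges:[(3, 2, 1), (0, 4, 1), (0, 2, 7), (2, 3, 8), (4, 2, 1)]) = 4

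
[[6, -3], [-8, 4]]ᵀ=[[6, -8], [-3, 4]]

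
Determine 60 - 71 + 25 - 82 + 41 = -27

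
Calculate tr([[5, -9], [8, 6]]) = 11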